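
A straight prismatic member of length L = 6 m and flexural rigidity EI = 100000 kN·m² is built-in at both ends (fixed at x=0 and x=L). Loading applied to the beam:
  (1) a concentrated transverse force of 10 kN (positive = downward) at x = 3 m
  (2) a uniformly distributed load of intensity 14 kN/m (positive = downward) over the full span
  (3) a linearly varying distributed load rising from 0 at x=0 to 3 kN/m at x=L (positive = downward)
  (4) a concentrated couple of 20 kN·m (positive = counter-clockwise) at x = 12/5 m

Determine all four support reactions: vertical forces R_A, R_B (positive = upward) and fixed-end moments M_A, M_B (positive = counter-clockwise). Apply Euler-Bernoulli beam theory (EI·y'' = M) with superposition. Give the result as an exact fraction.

Load 1 — point force P=10 kN at a=3 m (b=L-a=3):
  R_A = Pb²(3a+b)/L³ = 10·3²·(3·3+3)/6³ = 5 kN
  M_A = Pab²/L² = 10·3·3²/6² = 15/2 kN·m
  R_B = Pa²(a+3b)/L³ = 10·3²·(3+3·3)/6³ = 5 kN
  M_B = -Pa²b/L² = -10·3²·3/6² = -15/2 kN·m
Load 2 — uniform load w=14 kN/m over full span:
  R_A = wL/2 = 14·6/2 = 42 kN
  M_A = wL²/12 = 14·6²/12 = 42 kN·m
  R_B = wL/2 = 14·6/2 = 42 kN
  M_B = -wL²/12 = -14·6²/12 = -42 kN·m
Load 3 — triangular load w₀=3 kN/m (0→w₀ over full span):
  R_A = 3w₀L/20 = 3·3·6/20 = 27/10 kN
  M_A = w₀L²/30 = 3·6²/30 = 18/5 kN·m
  R_B = 7w₀L/20 = 7·3·6/20 = 63/10 kN
  M_B = -w₀L²/20 = -3·6²/20 = -27/5 kN·m
Load 4 — applied couple M₀=20 kN·m at a=12/5 m (b=L-a=18/5):
  R_A = 6M₀ab/L³ = 6·20·(12/5)·(18/5)/6³ = 24/5 kN
  M_A = M₀b(2a-b)/L² = 20·(18/5)·(2·(12/5)-(18/5))/6² = 12/5 kN·m
  R_B = -6M₀ab/L³ = -6·20·(12/5)·(18/5)/6³ = -24/5 kN
  M_B = M₀a(2b-a)/L² = 20·(12/5)·(2·(18/5)-(12/5))/6² = 32/5 kN·m
Superposition: R_A = 109/2 kN, M_A = 111/2 kN·m, R_B = 97/2 kN, M_B = -97/2 kN·m

R_A = 109/2 kN, M_A = 111/2 kN·m, R_B = 97/2 kN, M_B = -97/2 kN·m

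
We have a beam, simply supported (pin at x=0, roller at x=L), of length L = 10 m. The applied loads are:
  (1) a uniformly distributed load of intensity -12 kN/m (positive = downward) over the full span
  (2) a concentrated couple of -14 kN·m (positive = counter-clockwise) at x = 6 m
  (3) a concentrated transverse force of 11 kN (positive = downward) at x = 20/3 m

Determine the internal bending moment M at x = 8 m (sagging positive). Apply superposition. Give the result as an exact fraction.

M(8) = -1178/15 kN·m

Load 1 — uniform load w=-12 kN/m over full span:
  M_1 = wx(L-x)/2 = (-12)·8·(10-8)/2 = -96 kN·m
Load 2 — applied couple M₀=-14 kN·m at a=6 m (b=L-a=4):
  M_2 = M₀x/L - M₀  [x>a] = (-14)·8/10 - (-14) = 14/5 kN·m
Load 3 — point force P=11 kN at a=20/3 m (b=L-a=10/3):
  M_3 = Pa(L-x)/L  [x>a] = 11·(20/3)·(10-8)/10 = 44/3 kN·m
Superposition: M = Σ M_i = -1178/15 kN·m ≈ -78.533333 kN·m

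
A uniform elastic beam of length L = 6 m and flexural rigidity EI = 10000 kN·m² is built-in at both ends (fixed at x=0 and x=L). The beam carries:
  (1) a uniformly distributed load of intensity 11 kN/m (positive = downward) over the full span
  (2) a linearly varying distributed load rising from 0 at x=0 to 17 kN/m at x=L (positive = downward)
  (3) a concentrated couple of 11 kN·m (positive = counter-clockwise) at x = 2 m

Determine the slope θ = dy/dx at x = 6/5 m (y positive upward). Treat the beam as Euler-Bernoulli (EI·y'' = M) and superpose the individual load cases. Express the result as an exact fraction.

θ(6/5) = -4837/1562500 rad

Load 1 — uniform load w=11 kN/m over full span:
  θ_1 = -wx(L-x)(L-2x)/(12EI) = -11·(6/5)·(6-(6/5))·(6-2·(6/5))/(12·10000) = -297/156250 rad
Load 2 — triangular load w₀=17 kN/m (0→w₀ over full span):
  θ_2 = -w₀(2x(L-x)(L-2x)(x+2L)+x²(L-x)²)/(120LEI) = -17·(2·(6/5)·(6-(6/5))·(6-2·(6/5))·((6/5)+2·6)+(6/5)²·(6-(6/5))²)/(120·6·10000) = -1071/781250 rad
Load 3 — applied couple M₀=11 kN·m at a=2 m (b=L-a=4):
  θ_3 = (R_Ax²/2 - M_Ax)/EI  [x≤a] with R_A=22/9, M_A=0 = ((22/9)·(6/5)²/2 - 0·(6/5))/10000 = 11/62500 rad
Superposition: θ = Σ θ_i = -4837/1562500 rad ≈ -0.003096 rad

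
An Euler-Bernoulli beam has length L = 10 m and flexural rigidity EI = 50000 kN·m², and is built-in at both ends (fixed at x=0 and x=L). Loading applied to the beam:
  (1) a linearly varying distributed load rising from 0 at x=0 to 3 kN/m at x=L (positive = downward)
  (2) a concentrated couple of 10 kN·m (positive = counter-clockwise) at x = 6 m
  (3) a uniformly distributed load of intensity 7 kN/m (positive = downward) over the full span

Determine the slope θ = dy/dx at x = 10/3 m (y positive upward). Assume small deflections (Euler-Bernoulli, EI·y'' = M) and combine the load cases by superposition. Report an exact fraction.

θ(10/3) = -1129/1012500 rad

Load 1 — triangular load w₀=3 kN/m (0→w₀ over full span):
  θ_1 = -w₀(2x(L-x)(L-2x)(x+2L)+x²(L-x)²)/(120LEI) = -3·(2·(10/3)·(10-(10/3))·(10-2·(10/3))·((10/3)+2·10)+(10/3)²·(10-(10/3))²)/(120·10·50000) = -2/10125 rad
Load 2 — applied couple M₀=10 kN·m at a=6 m (b=L-a=4):
  θ_2 = (R_Ax²/2 - M_Ax)/EI  [x≤a] with R_A=36/25, M_A=16/5 = ((36/25)·(10/3)²/2 - (16/5)·(10/3))/50000 = -1/18750 rad
Load 3 — uniform load w=7 kN/m over full span:
  θ_3 = -wx(L-x)(L-2x)/(12EI) = -7·(10/3)·(10-(10/3))·(10-2·(10/3))/(12·50000) = -7/8100 rad
Superposition: θ = Σ θ_i = -1129/1012500 rad ≈ -0.001115 rad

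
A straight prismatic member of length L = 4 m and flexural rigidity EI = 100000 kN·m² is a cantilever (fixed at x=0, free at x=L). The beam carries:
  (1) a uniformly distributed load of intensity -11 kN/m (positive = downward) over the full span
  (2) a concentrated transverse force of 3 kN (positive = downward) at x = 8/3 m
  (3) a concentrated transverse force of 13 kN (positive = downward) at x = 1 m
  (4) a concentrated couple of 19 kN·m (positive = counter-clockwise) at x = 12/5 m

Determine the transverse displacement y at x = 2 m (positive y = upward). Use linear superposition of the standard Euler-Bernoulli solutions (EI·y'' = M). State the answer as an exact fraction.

y(2) = 839/600000 m

Load 1 — uniform load w=-11 kN/m over full span:
  y_1 = -wx²(x²-4Lx+6L²)/(24EI) = -(-11)·2²·(2²-4·4·2+6·4²)/(24·100000) = 187/150000 m
Load 2 — point force P=3 kN at a=8/3 m (b=L-a=4/3):
  y_2 = -Px²(3a-x)/(6EI)  [x≤a] = -3·2²·(3·(8/3)-2)/(6·100000) = -3/25000 m
Load 3 — point force P=13 kN at a=1 m (b=L-a=3):
  y_3 = -Pa²(3x-a)/(6EI)  [x>a] = -13·1²·(3·2-1)/(6·100000) = -13/120000 m
Load 4 — applied couple M₀=19 kN·m at a=12/5 m (b=L-a=8/5):
  y_4 = M₀x²/(2EI)  [x≤a] = 19·2²/(2·100000) = 19/50000 m
Superposition: y = Σ y_i = 839/600000 m ≈ 0.001398 m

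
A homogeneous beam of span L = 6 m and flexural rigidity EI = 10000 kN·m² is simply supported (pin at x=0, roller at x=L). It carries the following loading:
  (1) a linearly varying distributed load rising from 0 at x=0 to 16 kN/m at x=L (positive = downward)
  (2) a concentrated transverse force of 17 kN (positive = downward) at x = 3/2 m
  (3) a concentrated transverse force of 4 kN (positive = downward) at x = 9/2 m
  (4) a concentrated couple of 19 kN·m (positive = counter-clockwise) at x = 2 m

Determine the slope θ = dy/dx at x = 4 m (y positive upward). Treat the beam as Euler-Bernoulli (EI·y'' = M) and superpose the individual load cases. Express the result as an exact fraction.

Load 1 — triangular load w₀=16 kN/m (0→w₀ over full span):
  θ_1 = -w₀(7L⁴-30L²x²+15x⁴)/(360LEI) = -16·(7·6⁴-30·6²·4²+15·4⁴)/(360·6·10000) = 91/28125 rad
Load 2 — point force P=17 kN at a=3/2 m (b=L-a=9/2):
  θ_2 = -Pa(2L²-6Lx+3x²+a²)/(6LEI)  [x>a] = -17·(3/2)·(2·6²-6·6·4+3·4²+(3/2)²)/(6·6·10000) = 493/320000 rad
Load 3 — point force P=4 kN at a=9/2 m (b=L-a=3/2):
  θ_3 = -Pb(L²-b²-3x²)/(6LEI)  [x≤a] = -4·(3/2)·(6²-(3/2)²-3·4²)/(6·6·10000) = 19/80000 rad
Load 4 — applied couple M₀=19 kN·m at a=2 m (b=L-a=4):
  θ_4 = (M₀x²/(2L)-M₀(x-a)+C₁)/EI  [x>a] with C₁=M₀(3b²-L²)/(6L)=19/3 = (19·4²/(2·6)-19·(4-2)+(19/3))/10000 = -19/30000 rad
Superposition: θ = Σ θ_i = 63077/14400000 rad ≈ 0.004380 rad

θ(4) = 63077/14400000 rad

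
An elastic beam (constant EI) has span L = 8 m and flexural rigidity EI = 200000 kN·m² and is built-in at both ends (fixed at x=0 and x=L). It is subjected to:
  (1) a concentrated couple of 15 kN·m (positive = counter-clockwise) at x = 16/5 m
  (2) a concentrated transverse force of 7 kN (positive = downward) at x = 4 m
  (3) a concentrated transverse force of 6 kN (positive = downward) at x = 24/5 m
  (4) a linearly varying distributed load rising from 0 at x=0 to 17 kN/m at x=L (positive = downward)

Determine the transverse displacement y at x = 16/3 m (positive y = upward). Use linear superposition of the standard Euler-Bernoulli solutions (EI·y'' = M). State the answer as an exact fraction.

y(16/3) = -267667/569531250 m

Load 1 — applied couple M₀=15 kN·m at a=16/5 m (b=L-a=24/5):
  y_1 = (R_Ax³/6 - M_Ax²/2 - M₀(x-a)²/2)/EI  [x>a] with R_A=27/10, M_A=9/5 = ((27/10)·(16/3)³/6 - (9/5)·(16/3)²/2 - 15·((16/3)-(16/5))²/2)/200000 = 2/46875 m
Load 2 — point force P=7 kN at a=4 m (b=L-a=4):
  y_2 = -Pa²(L-x)²(3bL-(3b+a)(L-x))/(6L³EI)  [x>a] = -7·4²·(8-(16/3))²·(3·4·8-(3·4+4)·(8-(16/3)))/(6·8³·200000) = -7/101250 m
Load 3 — point force P=6 kN at a=24/5 m (b=L-a=16/5):
  y_3 = -Pa²(L-x)²(3bL-(3b+a)(L-x))/(6L³EI)  [x>a] = -6·(24/5)²·(8-(16/3))²·(3·(16/5)·8-(3·(16/5)+(24/5))·(8-(16/3)))/(6·8³·200000) = -24/390625 m
Load 4 — triangular load w₀=17 kN/m (0→w₀ over full span):
  y_4 = -w₀x²(L-x)²(x+2L)/(120LEI) = -17·(16/3)²·(8-(16/3))²·((16/3)+2·8)/(120·8·200000) = -4352/11390625 m
Superposition: y = Σ y_i = -267667/569531250 m ≈ -0.000470 m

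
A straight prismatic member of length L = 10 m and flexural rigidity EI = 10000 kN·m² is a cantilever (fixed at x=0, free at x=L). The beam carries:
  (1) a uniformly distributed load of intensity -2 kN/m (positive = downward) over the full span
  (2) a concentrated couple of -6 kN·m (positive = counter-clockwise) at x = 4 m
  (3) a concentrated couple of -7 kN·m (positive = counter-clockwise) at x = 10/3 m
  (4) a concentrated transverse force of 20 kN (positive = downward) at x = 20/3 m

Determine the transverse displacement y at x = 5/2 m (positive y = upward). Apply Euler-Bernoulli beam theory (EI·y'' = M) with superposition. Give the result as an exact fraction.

Load 1 — uniform load w=-2 kN/m over full span:
  y_1 = -wx²(x²-4Lx+6L²)/(24EI) = -(-2)·(5/2)²·((5/2)²-4·10·(5/2)+6·10²)/(24·10000) = 27/1024 m
Load 2 — applied couple M₀=-6 kN·m at a=4 m (b=L-a=6):
  y_2 = M₀x²/(2EI)  [x≤a] = (-6)·(5/2)²/(2·10000) = -3/1600 m
Load 3 — applied couple M₀=-7 kN·m at a=10/3 m (b=L-a=20/3):
  y_3 = M₀x²/(2EI)  [x≤a] = (-7)·(5/2)²/(2·10000) = -7/3200 m
Load 4 — point force P=20 kN at a=20/3 m (b=L-a=10/3):
  y_4 = -Px²(3a-x)/(6EI)  [x≤a] = -20·(5/2)²·(3·(20/3)-(5/2))/(6·10000) = -7/192 m
Superposition: y = Σ y_i = -1087/76800 m ≈ -0.014154 m

y(5/2) = -1087/76800 m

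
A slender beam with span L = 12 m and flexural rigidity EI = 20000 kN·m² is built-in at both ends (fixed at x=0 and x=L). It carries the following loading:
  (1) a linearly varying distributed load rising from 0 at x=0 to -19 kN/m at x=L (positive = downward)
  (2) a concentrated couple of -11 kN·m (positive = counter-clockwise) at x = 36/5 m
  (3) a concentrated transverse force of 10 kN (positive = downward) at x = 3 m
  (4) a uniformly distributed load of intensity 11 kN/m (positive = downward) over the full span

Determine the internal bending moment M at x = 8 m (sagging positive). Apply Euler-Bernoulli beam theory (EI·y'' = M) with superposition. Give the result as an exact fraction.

M(8) = 2333/1800 kN·m

Load 1 — triangular load w₀=-19 kN/m (0→w₀ over full span):
  M_1 = 3w₀Lx/20 - w₀L²/30 - w₀x³/(6L) = 3·(-19)·12·8/20 - (-19)·12²/30 - (-19)·8³/(6·12) = -2128/45 kN·m
Load 2 — applied couple M₀=-11 kN·m at a=36/5 m (b=L-a=24/5):
  M_2 = R_Ax - M_A - M₀  [x>a] with R_A=-33/25, M_A=-88/25 = (-33/25)·8 - (-88/25) - (-11) = 99/25 kN·m
Load 3 — point force P=10 kN at a=3 m (b=L-a=9):
  M_3 = Pa²(a+3b)(L-x)/L³ - Pa²b/L²  [x>a] = 10·3²·(3+3·9)·(12-8)/12³ - 10·3²·9/12² = 5/8 kN·m
Load 4 — uniform load w=11 kN/m over full span:
  M_4 = wLx/2 - wL²/12 - wx²/2 = 11·12·8/2 - 11·12²/12 - 11·8²/2 = 44 kN·m
Superposition: M = Σ M_i = 2333/1800 kN·m ≈ 1.296111 kN·m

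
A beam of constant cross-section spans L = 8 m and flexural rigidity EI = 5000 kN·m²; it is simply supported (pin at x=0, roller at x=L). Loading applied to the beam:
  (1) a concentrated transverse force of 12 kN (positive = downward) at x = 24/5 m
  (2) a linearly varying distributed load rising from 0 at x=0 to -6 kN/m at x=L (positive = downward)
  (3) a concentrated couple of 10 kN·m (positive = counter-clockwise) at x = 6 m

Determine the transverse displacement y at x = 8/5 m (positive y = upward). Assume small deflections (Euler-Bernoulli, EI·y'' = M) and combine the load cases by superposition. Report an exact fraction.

Load 1 — point force P=12 kN at a=24/5 m (b=L-a=16/5):
  y_1 = -Pbx(L²-b²-x²)/(6LEI)  [x≤a] = -12·(16/5)·(8/5)·(8²-(16/5)²-(8/5)²)/(6·8·5000) = -1024/78125 m
Load 2 — triangular load w₀=-6 kN/m (0→w₀ over full span):
  y_2 = -w₀x(7L⁴-10L²x²+3x⁴)/(360LEI) = -(-6)·(8/5)·(7·8⁴-10·8²·(8/5)²+3·(8/5)⁴)/(360·8·5000) = 176128/9765625 m
Load 3 — applied couple M₀=10 kN·m at a=6 m (b=L-a=2):
  y_3 = (M₀x³/(6L)+C₁x)/EI  [x≤a] with C₁=M₀(3b²-L²)/(6L)=-65/6 = (10·(8/5)³/(6·8)+(-65/6)·(8/5))/5000 = -103/31250 m
Superposition: y = Σ y_i = 31881/19531250 m ≈ 0.001632 m

y(8/5) = 31881/19531250 m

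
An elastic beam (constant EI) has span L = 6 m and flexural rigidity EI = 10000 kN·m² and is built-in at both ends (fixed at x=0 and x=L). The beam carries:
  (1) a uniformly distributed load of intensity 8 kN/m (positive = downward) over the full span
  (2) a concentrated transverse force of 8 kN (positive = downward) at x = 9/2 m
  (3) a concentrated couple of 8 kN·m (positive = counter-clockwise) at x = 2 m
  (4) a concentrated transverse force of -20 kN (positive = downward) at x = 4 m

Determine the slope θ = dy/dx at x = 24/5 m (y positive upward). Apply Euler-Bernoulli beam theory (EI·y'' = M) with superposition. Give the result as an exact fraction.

θ(24/5) = 1679/3750000 rad

Load 1 — uniform load w=8 kN/m over full span:
  θ_1 = -wx(L-x)(L-2x)/(12EI) = -8·(24/5)·(6-(24/5))·(6-2·(24/5))/(12·10000) = 108/78125 rad
Load 2 — point force P=8 kN at a=9/2 m (b=L-a=3/2):
  θ_2 = Pa²(L-x)(2bL-(3b+a)(L-x))/(2L³EI)  [x>a] = 8·(9/2)²·(6-(24/5))·(2·(3/2)·6-(3·(3/2)+(9/2))·(6-(24/5)))/(2·6³·10000) = 81/250000 rad
Load 3 — applied couple M₀=8 kN·m at a=2 m (b=L-a=4):
  θ_3 = (R_Ax²/2 - M_Ax - M₀(x-a))/EI  [x>a] with R_A=16/9, M_A=0 = ((16/9)·(24/5)²/2 - 0·(24/5) - 8·((24/5)-2))/10000 = -3/15625 rad
Load 4 — point force P=-20 kN at a=4 m (b=L-a=2):
  θ_4 = Pa²(L-x)(2bL-(3b+a)(L-x))/(2L³EI)  [x>a] = (-20)·4²·(6-(24/5))·(2·2·6-(3·2+4)·(6-(24/5)))/(2·6³·10000) = -2/1875 rad
Superposition: θ = Σ θ_i = 1679/3750000 rad ≈ 0.000448 rad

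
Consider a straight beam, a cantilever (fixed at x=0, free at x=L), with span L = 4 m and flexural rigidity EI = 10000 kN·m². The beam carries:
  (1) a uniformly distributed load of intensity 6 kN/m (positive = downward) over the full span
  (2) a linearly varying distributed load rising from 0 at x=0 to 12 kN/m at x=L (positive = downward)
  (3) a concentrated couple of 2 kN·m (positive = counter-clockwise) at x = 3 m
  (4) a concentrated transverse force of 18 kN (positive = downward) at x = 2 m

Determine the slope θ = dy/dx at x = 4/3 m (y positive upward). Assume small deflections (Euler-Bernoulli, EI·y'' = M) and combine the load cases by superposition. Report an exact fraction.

Load 1 — uniform load w=6 kN/m over full span:
  θ_1 = -wx(x²-3Lx+3L²)/(6EI) = -6·(4/3)·((4/3)²-3·4·(4/3)+3·4²)/(6·10000) = -76/16875 rad
Load 2 — triangular load w₀=12 kN/m (0→w₀ over full span):
  θ_2 = (w₀Lx²/4-w₀L²x/3-w₀x⁴/(24L))/EI = (12·4·(4/3)²/4-12·4²·(4/3)/3-12·(4/3)⁴/(24·4))/10000 = -326/50625 rad
Load 3 — applied couple M₀=2 kN·m at a=3 m (b=L-a=1):
  θ_3 = M₀x/EI  [x≤a] = 2·(4/3)/10000 = 1/3750 rad
Load 4 — point force P=18 kN at a=2 m (b=L-a=2):
  θ_4 = -Px(2a-x)/(2EI)  [x≤a] = -18·(4/3)·(2·2-(4/3))/(2·10000) = -2/625 rad
Superposition: θ = Σ θ_i = -281/20250 rad ≈ -0.013877 rad

θ(4/3) = -281/20250 rad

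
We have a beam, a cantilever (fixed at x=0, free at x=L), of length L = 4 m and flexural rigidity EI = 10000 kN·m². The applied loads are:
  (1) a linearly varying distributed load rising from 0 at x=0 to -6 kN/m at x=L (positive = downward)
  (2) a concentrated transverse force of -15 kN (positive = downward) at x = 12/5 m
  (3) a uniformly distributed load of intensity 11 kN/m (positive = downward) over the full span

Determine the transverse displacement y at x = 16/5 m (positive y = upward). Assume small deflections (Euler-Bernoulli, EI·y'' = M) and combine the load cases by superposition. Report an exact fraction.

Load 1 — triangular load w₀=-6 kN/m (0→w₀ over full span):
  y_1 = (w₀Lx³/12-w₀L²x²/6-w₀x⁵/(120L))/EI = ((-6)·4·(16/5)³/12-(-6)·4²·(16/5)²/6-(-6)·(16/5)⁵/(120·4))/10000 = 100096/9765625 m
Load 2 — point force P=-15 kN at a=12/5 m (b=L-a=8/5):
  y_2 = -Pa²(3x-a)/(6EI)  [x>a] = -(-15)·(12/5)²·(3·(16/5)-(12/5))/(6·10000) = 162/15625 m
Load 3 — uniform load w=11 kN/m over full span:
  y_3 = -wx²(x²-4Lx+6L²)/(24EI) = -11·(16/5)²·((16/5)²-4·4·(16/5)+6·4²)/(24·10000) = -30272/1171875 m
Superposition: y = Σ y_i = -152762/29296875 m ≈ -0.005214 m

y(16/5) = -152762/29296875 m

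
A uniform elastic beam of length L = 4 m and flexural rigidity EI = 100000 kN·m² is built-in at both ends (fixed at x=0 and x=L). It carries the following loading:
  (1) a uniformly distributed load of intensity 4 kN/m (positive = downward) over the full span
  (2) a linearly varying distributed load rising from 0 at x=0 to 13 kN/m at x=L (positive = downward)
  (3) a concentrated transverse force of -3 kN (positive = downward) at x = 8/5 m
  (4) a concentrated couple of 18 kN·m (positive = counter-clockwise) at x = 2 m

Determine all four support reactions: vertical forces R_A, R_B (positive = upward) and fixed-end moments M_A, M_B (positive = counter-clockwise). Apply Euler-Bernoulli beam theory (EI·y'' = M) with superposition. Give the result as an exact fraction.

Load 1 — uniform load w=4 kN/m over full span:
  R_A = wL/2 = 4·4/2 = 8 kN
  M_A = wL²/12 = 4·4²/12 = 16/3 kN·m
  R_B = wL/2 = 4·4/2 = 8 kN
  M_B = -wL²/12 = -4·4²/12 = -16/3 kN·m
Load 2 — triangular load w₀=13 kN/m (0→w₀ over full span):
  R_A = 3w₀L/20 = 3·13·4/20 = 39/5 kN
  M_A = w₀L²/30 = 13·4²/30 = 104/15 kN·m
  R_B = 7w₀L/20 = 7·13·4/20 = 91/5 kN
  M_B = -w₀L²/20 = -13·4²/20 = -52/5 kN·m
Load 3 — point force P=-3 kN at a=8/5 m (b=L-a=12/5):
  R_A = Pb²(3a+b)/L³ = (-3)·(12/5)²·(3·(8/5)+(12/5))/4³ = -243/125 kN
  M_A = Pab²/L² = (-3)·(8/5)·(12/5)²/4² = -216/125 kN·m
  R_B = Pa²(a+3b)/L³ = (-3)·(8/5)²·((8/5)+3·(12/5))/4³ = -132/125 kN
  M_B = -Pa²b/L² = -(-3)·(8/5)²·(12/5)/4² = 144/125 kN·m
Load 4 — applied couple M₀=18 kN·m at a=2 m (b=L-a=2):
  R_A = 6M₀ab/L³ = 6·18·2·2/4³ = 27/4 kN
  M_A = M₀b(2a-b)/L² = 18·2·(2·2-2)/4² = 9/2 kN·m
  R_B = -6M₀ab/L³ = -6·18·2·2/4³ = -27/4 kN
  M_B = M₀a(2b-a)/L² = 18·2·(2·2-2)/4² = 9/2 kN·m
Superposition: R_A = 10303/500 kN, M_A = 11279/750 kN·m, R_B = 9197/500 kN, M_B = -7561/750 kN·m

R_A = 10303/500 kN, M_A = 11279/750 kN·m, R_B = 9197/500 kN, M_B = -7561/750 kN·m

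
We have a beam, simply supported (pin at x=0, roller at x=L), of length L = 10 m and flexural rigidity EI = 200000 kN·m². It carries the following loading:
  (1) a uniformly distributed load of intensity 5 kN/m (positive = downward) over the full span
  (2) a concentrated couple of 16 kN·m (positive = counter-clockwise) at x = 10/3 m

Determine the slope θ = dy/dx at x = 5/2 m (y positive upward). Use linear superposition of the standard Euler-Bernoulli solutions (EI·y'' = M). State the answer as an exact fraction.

Load 1 — uniform load w=5 kN/m over full span:
  θ_1 = -w(L³-6Lx²+4x³)/(24EI) = -5·(10³-6·10·(5/2)²+4·(5/2)³)/(24·200000) = -11/15360 rad
Load 2 — applied couple M₀=16 kN·m at a=10/3 m (b=L-a=20/3):
  θ_2 = (M₀x²/(2L)+C₁)/EI  [x≤a] with C₁=M₀(3b²-L²)/(6L)=80/9 = (16·(5/2)²/(2·10)+(80/9))/200000 = 1/14400 rad
Superposition: θ = Σ θ_i = -149/230400 rad ≈ -0.000647 rad

θ(5/2) = -149/230400 rad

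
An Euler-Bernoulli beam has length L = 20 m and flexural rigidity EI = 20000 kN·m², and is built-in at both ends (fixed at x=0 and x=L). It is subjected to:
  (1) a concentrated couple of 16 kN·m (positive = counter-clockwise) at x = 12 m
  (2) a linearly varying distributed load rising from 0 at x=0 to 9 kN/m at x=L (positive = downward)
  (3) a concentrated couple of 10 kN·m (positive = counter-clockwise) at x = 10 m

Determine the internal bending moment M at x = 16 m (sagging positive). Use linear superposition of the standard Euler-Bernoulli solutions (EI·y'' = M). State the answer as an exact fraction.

M(16) = 403/250 kN·m

Load 1 — applied couple M₀=16 kN·m at a=12 m (b=L-a=8):
  M_1 = R_Ax - M_A - M₀  [x>a] with R_A=144/125, M_A=128/25 = (144/125)·16 - (128/25) - 16 = -336/125 kN·m
Load 2 — triangular load w₀=9 kN/m (0→w₀ over full span):
  M_2 = 3w₀Lx/20 - w₀L²/30 - w₀x³/(6L) = 3·9·20·16/20 - 9·20²/30 - 9·16³/(6·20) = 24/5 kN·m
Load 3 — applied couple M₀=10 kN·m at a=10 m (b=L-a=10):
  M_3 = R_Ax - M_A - M₀  [x>a] with R_A=3/4, M_A=5/2 = (3/4)·16 - (5/2) - 10 = -1/2 kN·m
Superposition: M = Σ M_i = 403/250 kN·m ≈ 1.612000 kN·m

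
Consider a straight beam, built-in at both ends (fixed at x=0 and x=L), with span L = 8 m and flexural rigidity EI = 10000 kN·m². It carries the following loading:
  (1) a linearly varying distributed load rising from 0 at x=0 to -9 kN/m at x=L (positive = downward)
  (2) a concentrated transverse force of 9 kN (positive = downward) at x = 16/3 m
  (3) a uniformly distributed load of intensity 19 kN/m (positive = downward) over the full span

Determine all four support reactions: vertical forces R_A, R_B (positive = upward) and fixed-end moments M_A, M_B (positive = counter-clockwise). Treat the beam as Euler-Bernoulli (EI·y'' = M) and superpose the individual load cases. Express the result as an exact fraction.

Load 1 — triangular load w₀=-9 kN/m (0→w₀ over full span):
  R_A = 3w₀L/20 = 3·(-9)·8/20 = -54/5 kN
  M_A = w₀L²/30 = (-9)·8²/30 = -96/5 kN·m
  R_B = 7w₀L/20 = 7·(-9)·8/20 = -126/5 kN
  M_B = -w₀L²/20 = -(-9)·8²/20 = 144/5 kN·m
Load 2 — point force P=9 kN at a=16/3 m (b=L-a=8/3):
  R_A = Pb²(3a+b)/L³ = 9·(8/3)²·(3·(16/3)+(8/3))/8³ = 7/3 kN
  M_A = Pab²/L² = 9·(16/3)·(8/3)²/8² = 16/3 kN·m
  R_B = Pa²(a+3b)/L³ = 9·(16/3)²·((16/3)+3·(8/3))/8³ = 20/3 kN
  M_B = -Pa²b/L² = -9·(16/3)²·(8/3)/8² = -32/3 kN·m
Load 3 — uniform load w=19 kN/m over full span:
  R_A = wL/2 = 19·8/2 = 76 kN
  M_A = wL²/12 = 19·8²/12 = 304/3 kN·m
  R_B = wL/2 = 19·8/2 = 76 kN
  M_B = -wL²/12 = -19·8²/12 = -304/3 kN·m
Superposition: R_A = 1013/15 kN, M_A = 1312/15 kN·m, R_B = 862/15 kN, M_B = -416/5 kN·m

R_A = 1013/15 kN, M_A = 1312/15 kN·m, R_B = 862/15 kN, M_B = -416/5 kN·m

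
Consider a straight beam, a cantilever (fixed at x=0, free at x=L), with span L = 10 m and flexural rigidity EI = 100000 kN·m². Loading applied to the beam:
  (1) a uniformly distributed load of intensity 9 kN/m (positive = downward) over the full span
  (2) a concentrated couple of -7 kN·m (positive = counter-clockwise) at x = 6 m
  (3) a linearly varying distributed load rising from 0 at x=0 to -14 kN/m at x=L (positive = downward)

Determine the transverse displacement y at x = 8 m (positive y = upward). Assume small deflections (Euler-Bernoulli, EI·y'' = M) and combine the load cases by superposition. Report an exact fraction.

Load 1 — uniform load w=9 kN/m over full span:
  y_1 = -wx²(x²-4Lx+6L²)/(24EI) = -9·8²·(8²-4·10·8+6·10²)/(24·100000) = -258/3125 m
Load 2 — applied couple M₀=-7 kN·m at a=6 m (b=L-a=4):
  y_2 = M₀a(2x-a)/(2EI)  [x>a] = (-7)·6·(2·8-6)/(2·100000) = -21/10000 m
Load 3 — triangular load w₀=-14 kN/m (0→w₀ over full span):
  y_3 = (w₀Lx³/12-w₀L²x²/6-w₀x⁵/(120L))/EI = ((-14)·10·8³/12-(-14)·10²·8²/6-(-14)·8⁵/(120·10))/100000 = 21896/234375 m
Superposition: y = Σ y_i = 32861/3750000 m ≈ 0.008763 m

y(8) = 32861/3750000 m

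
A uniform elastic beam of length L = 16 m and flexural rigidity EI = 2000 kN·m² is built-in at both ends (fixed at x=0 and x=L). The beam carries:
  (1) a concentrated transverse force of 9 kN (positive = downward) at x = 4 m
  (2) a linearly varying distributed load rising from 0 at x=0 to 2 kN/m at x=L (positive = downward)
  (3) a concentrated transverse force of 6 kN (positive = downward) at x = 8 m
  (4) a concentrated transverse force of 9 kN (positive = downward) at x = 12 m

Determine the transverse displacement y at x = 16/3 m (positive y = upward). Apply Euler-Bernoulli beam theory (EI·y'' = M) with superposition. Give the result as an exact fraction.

y(16/3) = -86722/455625 m

Load 1 — point force P=9 kN at a=4 m (b=L-a=12):
  y_1 = -Pa²(L-x)²(3bL-(3b+a)(L-x))/(6L³EI)  [x>a] = -9·4²·(16-(16/3))²·(3·12·16-(3·12+4)·(16-(16/3)))/(6·16³·2000) = -56/1125 m
Load 2 — triangular load w₀=2 kN/m (0→w₀ over full span):
  y_2 = -w₀x²(L-x)²(x+2L)/(120LEI) = -2·(16/3)²·(16-(16/3))²·((16/3)+2·16)/(120·16·2000) = -28672/455625 m
Load 3 — point force P=6 kN at a=8 m (b=L-a=8):
  y_3 = -Pb²x²(3aL-(3a+b)x)/(6L³EI)  [x≤a] = -6·8²·(16/3)²·(3·8·16-(3·8+8)·(16/3))/(6·16³·2000) = -32/675 m
Load 4 — point force P=9 kN at a=12 m (b=L-a=4):
  y_4 = -Pb²x²(3aL-(3a+b)x)/(6L³EI)  [x≤a] = -9·4²·(16/3)²·(3·12·16-(3·12+4)·(16/3))/(6·16³·2000) = -34/1125 m
Superposition: y = Σ y_i = -86722/455625 m ≈ -0.190336 m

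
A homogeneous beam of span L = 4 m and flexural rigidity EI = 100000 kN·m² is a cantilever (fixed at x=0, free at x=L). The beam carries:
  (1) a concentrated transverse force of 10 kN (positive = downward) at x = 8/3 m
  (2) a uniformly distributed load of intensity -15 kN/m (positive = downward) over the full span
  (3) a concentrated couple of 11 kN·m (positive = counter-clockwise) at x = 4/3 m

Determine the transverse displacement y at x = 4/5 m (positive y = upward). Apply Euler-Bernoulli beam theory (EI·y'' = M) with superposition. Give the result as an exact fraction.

y(4/5) = 459/1562500 m

Load 1 — point force P=10 kN at a=8/3 m (b=L-a=4/3):
  y_1 = -Px²(3a-x)/(6EI)  [x≤a] = -10·(4/5)²·(3·(8/3)-(4/5))/(6·100000) = -6/78125 m
Load 2 — uniform load w=-15 kN/m over full span:
  y_2 = -wx²(x²-4Lx+6L²)/(24EI) = -(-15)·(4/5)²·((4/5)²-4·4·(4/5)+6·4²)/(24·100000) = 131/390625 m
Load 3 — applied couple M₀=11 kN·m at a=4/3 m (b=L-a=8/3):
  y_3 = M₀x²/(2EI)  [x≤a] = 11·(4/5)²/(2·100000) = 11/312500 m
Superposition: y = Σ y_i = 459/1562500 m ≈ 0.000294 m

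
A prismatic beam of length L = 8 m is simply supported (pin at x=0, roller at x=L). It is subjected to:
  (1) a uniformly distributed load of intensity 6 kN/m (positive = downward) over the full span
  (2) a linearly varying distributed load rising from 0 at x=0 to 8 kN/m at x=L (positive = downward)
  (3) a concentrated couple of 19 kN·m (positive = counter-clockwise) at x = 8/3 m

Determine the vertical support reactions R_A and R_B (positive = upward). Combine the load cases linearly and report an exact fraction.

Load 1 — uniform load w=6 kN/m over full span:
  R_A = wL/2 = 6·8/2 = 24 kN
  R_B = wL/2 = 6·8/2 = 24 kN
Load 2 — triangular load w₀=8 kN/m (0→w₀ over full span):
  R_A = w₀L/6 = 8·8/6 = 32/3 kN
  R_B = w₀L/3 = 8·8/3 = 64/3 kN
Load 3 — applied couple M₀=19 kN·m at a=8/3 m (b=L-a=16/3):
  R_A = M₀/L = 19/8 kN
  R_B = -M₀/L = -19/8 kN
Superposition: R_A = 889/24 kN, R_B = 1031/24 kN

R_A = 889/24 kN, R_B = 1031/24 kN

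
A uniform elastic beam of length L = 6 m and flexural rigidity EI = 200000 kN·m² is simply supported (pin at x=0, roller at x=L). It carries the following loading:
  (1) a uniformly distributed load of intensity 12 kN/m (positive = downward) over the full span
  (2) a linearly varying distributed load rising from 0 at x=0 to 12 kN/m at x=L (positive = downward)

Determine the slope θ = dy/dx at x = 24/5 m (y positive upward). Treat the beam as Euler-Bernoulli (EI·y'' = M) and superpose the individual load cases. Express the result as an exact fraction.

Load 1 — uniform load w=12 kN/m over full span:
  θ_1 = -w(L³-6Lx²+4x³)/(24EI) = -12·(6³-6·6·(24/5)²+4·(24/5)³)/(24·200000) = 2673/6250000 rad
Load 2 — triangular load w₀=12 kN/m (0→w₀ over full span):
  θ_2 = -w₀(7L⁴-30L²x²+15x⁴)/(360LEI) = -12·(7·6⁴-30·6²·(24/5)²+15·(24/5)⁴)/(360·6·200000) = 6813/31250000 rad
Superposition: θ = Σ θ_i = 10089/15625000 rad ≈ 0.000646 rad

θ(24/5) = 10089/15625000 rad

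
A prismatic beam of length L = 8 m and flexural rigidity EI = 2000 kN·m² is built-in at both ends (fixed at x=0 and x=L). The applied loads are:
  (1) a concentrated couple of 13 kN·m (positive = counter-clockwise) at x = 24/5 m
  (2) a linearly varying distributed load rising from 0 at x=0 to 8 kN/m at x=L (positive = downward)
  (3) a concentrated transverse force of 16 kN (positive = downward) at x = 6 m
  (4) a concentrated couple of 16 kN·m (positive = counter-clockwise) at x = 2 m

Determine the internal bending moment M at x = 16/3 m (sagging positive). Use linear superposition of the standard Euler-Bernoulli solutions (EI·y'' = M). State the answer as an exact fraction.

Load 1 — applied couple M₀=13 kN·m at a=24/5 m (b=L-a=16/5):
  M_1 = R_Ax - M_A - M₀  [x>a] with R_A=117/50, M_A=104/25 = (117/50)·(16/3) - (104/25) - 13 = -117/25 kN·m
Load 2 — triangular load w₀=8 kN/m (0→w₀ over full span):
  M_2 = 3w₀Lx/20 - w₀L²/30 - w₀x³/(6L) = 3·8·8·(16/3)/20 - 8·8²/30 - 8·(16/3)³/(6·8) = 3584/405 kN·m
Load 3 — point force P=16 kN at a=6 m (b=L-a=2):
  M_3 = Pb²(3a+b)x/L³ - Pab²/L²  [x≤a] = 16·2²·(3·6+2)·(16/3)/8³ - 16·6·2²/8² = 22/3 kN·m
Load 4 — applied couple M₀=16 kN·m at a=2 m (b=L-a=6):
  M_4 = R_Ax - M_A - M₀  [x>a] with R_A=9/4, M_A=-3 = (9/4)·(16/3) - (-3) - 16 = -1 kN·m
Superposition: M = Σ M_i = 21268/2025 kN·m ≈ 10.502716 kN·m

M(16/3) = 21268/2025 kN·m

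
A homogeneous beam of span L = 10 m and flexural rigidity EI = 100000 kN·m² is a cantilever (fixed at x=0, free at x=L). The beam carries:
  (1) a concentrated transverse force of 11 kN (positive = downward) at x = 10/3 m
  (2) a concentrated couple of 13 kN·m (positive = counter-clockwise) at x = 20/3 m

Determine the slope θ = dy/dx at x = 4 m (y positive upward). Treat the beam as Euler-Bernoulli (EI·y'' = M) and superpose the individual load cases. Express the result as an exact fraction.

θ(4) = -41/450000 rad

Load 1 — point force P=11 kN at a=10/3 m (b=L-a=20/3):
  θ_1 = -Pa²/(2EI)  [x>a] = -11·(10/3)²/(2·100000) = -11/18000 rad
Load 2 — applied couple M₀=13 kN·m at a=20/3 m (b=L-a=10/3):
  θ_2 = M₀x/EI  [x≤a] = 13·4/100000 = 13/25000 rad
Superposition: θ = Σ θ_i = -41/450000 rad ≈ -0.000091 rad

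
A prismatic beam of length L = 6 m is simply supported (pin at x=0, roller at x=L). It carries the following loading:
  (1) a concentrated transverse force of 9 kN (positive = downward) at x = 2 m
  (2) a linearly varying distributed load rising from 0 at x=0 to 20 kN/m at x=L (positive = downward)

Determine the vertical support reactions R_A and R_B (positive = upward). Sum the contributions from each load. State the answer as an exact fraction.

Load 1 — point force P=9 kN at a=2 m (b=L-a=4):
  R_A = Pb/L = 9·4/6 = 6 kN
  R_B = Pa/L = 9·2/6 = 3 kN
Load 2 — triangular load w₀=20 kN/m (0→w₀ over full span):
  R_A = w₀L/6 = 20·6/6 = 20 kN
  R_B = w₀L/3 = 20·6/3 = 40 kN
Superposition: R_A = 26 kN, R_B = 43 kN

R_A = 26 kN, R_B = 43 kN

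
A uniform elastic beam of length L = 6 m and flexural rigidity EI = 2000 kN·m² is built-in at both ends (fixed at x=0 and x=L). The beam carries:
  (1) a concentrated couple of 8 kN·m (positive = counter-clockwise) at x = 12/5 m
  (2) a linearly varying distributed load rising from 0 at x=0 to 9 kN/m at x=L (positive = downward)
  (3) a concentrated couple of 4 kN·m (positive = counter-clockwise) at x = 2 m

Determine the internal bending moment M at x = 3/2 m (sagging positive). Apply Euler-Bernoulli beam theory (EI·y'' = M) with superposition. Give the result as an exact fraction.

M(3/2) = 9023/2400 kN·m

Load 1 — applied couple M₀=8 kN·m at a=12/5 m (b=L-a=18/5):
  M_1 = R_Ax - M_A  [x≤a] with R_A=48/25, M_A=24/25 = (48/25)·(3/2) - (24/25) = 48/25 kN·m
Load 2 — triangular load w₀=9 kN/m (0→w₀ over full span):
  M_2 = 3w₀Lx/20 - w₀L²/30 - w₀x³/(6L) = 3·9·6·(3/2)/20 - 9·6²/30 - 9·(3/2)³/(6·6) = 81/160 kN·m
Load 3 — applied couple M₀=4 kN·m at a=2 m (b=L-a=4):
  M_3 = R_Ax - M_A  [x≤a] with R_A=8/9, M_A=0 = (8/9)·(3/2) - 0 = 4/3 kN·m
Superposition: M = Σ M_i = 9023/2400 kN·m ≈ 3.759583 kN·m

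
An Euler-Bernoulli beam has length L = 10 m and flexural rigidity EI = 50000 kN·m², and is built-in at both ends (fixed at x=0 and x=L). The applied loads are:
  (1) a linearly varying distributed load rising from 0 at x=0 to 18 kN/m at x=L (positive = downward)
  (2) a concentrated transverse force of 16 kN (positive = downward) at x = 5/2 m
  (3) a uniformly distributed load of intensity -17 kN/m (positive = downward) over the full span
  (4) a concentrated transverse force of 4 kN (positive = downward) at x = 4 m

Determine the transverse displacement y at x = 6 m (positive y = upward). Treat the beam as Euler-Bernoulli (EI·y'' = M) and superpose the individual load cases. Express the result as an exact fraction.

Load 1 — triangular load w₀=18 kN/m (0→w₀ over full span):
  y_1 = -w₀x²(L-x)²(x+2L)/(120LEI) = -18·6²·(10-6)²·(6+2·10)/(120·10·50000) = -351/78125 m
Load 2 — point force P=16 kN at a=5/2 m (b=L-a=15/2):
  y_2 = -Pa²(L-x)²(3bL-(3b+a)(L-x))/(6L³EI)  [x>a] = -16·(5/2)²·(10-6)²·(3·(15/2)·10-(3·(15/2)+(5/2))·(10-6))/(6·10³·50000) = -1/1500 m
Load 3 — uniform load w=-17 kN/m over full span:
  y_3 = -wx²(L-x)²/(24EI) = -(-17)·6²·(10-6)²/(24·50000) = 51/6250 m
Load 4 — point force P=4 kN at a=4 m (b=L-a=6):
  y_4 = -Pa²(L-x)²(3bL-(3b+a)(L-x))/(6L³EI)  [x>a] = -4·4²·(10-6)²·(3·6·10-(3·6+4)·(10-6))/(6·10³·50000) = -368/1171875 m
Superposition: y = Σ y_i = 12593/4687500 m ≈ 0.002687 m

y(6) = 12593/4687500 m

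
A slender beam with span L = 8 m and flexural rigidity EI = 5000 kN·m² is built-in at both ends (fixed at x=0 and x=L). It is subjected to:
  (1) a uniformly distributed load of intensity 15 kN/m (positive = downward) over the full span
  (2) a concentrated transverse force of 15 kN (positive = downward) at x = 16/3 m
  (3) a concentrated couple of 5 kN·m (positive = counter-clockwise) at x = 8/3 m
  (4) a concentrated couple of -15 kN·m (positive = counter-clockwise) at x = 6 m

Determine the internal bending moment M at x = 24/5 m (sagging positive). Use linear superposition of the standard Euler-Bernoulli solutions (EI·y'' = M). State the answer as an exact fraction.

Load 1 — uniform load w=15 kN/m over full span:
  M_1 = wLx/2 - wL²/12 - wx²/2 = 15·8·(24/5)/2 - 15·8²/12 - 15·(24/5)²/2 = 176/5 kN·m
Load 2 — point force P=15 kN at a=16/3 m (b=L-a=8/3):
  M_2 = Pb²(3a+b)x/L³ - Pab²/L²  [x≤a] = 15·(8/3)²·(3·(16/3)+(8/3))·(24/5)/8³ - 15·(16/3)·(8/3)²/8² = 88/9 kN·m
Load 3 — applied couple M₀=5 kN·m at a=8/3 m (b=L-a=16/3):
  M_3 = R_Ax - M_A - M₀  [x>a] with R_A=5/6, M_A=0 = (5/6)·(24/5) - 0 - 5 = -1 kN·m
Load 4 — applied couple M₀=-15 kN·m at a=6 m (b=L-a=2):
  M_4 = R_Ax - M_A  [x≤a] with R_A=-135/64, M_A=-75/16 = (-135/64)·(24/5) - (-75/16) = -87/16 kN·m
Superposition: M = Σ M_i = 27749/720 kN·m ≈ 38.540278 kN·m

M(24/5) = 27749/720 kN·m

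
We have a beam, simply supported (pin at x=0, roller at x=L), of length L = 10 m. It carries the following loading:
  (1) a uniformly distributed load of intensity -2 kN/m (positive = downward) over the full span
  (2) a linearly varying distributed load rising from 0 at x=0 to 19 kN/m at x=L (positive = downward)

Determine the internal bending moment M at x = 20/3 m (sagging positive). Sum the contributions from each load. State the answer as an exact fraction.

M(20/3) = 7700/81 kN·m

Load 1 — uniform load w=-2 kN/m over full span:
  M_1 = wx(L-x)/2 = (-2)·(20/3)·(10-(20/3))/2 = -200/9 kN·m
Load 2 — triangular load w₀=19 kN/m (0→w₀ over full span):
  M_2 = w₀Lx/6 - w₀x³/(6L) = 19·10·(20/3)/6 - 19·(20/3)³/(6·10) = 9500/81 kN·m
Superposition: M = Σ M_i = 7700/81 kN·m ≈ 95.061728 kN·m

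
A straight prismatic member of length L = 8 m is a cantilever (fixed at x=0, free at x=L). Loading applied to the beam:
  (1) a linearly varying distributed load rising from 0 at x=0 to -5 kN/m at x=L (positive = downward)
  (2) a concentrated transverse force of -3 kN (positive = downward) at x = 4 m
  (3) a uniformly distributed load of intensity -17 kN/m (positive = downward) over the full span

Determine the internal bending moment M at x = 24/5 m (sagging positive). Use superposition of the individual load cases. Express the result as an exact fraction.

M(24/5) = 8192/75 kN·m

Load 1 — triangular load w₀=-5 kN/m (0→w₀ over full span):
  M_1 = w₀Lx/2 - w₀L²/3 - w₀x³/(6L) = (-5)·8·(24/5)/2 - (-5)·8²/3 - (-5)·(24/5)³/(6·8) = 1664/75 kN·m
Load 2 — point force P=-3 kN at a=4 m (b=L-a=4):
  M_2 = 0  [x>a] = 0 kN·m
Load 3 — uniform load w=-17 kN/m over full span:
  M_3 = -w(L-x)²/2 = -(-17)·(8-(24/5))²/2 = 2176/25 kN·m
Superposition: M = Σ M_i = 8192/75 kN·m ≈ 109.226667 kN·m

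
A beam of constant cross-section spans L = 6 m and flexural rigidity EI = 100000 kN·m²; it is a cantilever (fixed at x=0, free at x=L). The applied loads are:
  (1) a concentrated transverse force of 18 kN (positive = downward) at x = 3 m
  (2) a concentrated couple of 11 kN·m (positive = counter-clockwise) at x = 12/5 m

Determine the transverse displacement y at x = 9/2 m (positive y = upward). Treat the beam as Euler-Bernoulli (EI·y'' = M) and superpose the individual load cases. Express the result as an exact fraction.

Load 1 — point force P=18 kN at a=3 m (b=L-a=3):
  y_1 = -Pa²(3x-a)/(6EI)  [x>a] = -18·3²·(3·(9/2)-3)/(6·100000) = -567/200000 m
Load 2 — applied couple M₀=11 kN·m at a=12/5 m (b=L-a=18/5):
  y_2 = M₀a(2x-a)/(2EI)  [x>a] = 11·(12/5)·(2·(9/2)-(12/5))/(2·100000) = 1089/1250000 m
Superposition: y = Σ y_i = -9819/5000000 m ≈ -0.001964 m

y(9/2) = -9819/5000000 m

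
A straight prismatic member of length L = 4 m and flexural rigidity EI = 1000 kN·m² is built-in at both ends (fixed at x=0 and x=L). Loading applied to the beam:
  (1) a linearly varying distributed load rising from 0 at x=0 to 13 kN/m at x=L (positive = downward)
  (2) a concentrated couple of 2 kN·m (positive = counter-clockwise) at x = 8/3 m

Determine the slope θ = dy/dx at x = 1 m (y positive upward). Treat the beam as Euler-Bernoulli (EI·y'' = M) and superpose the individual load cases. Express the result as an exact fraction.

θ(1) = -1681/480000 rad

Load 1 — triangular load w₀=13 kN/m (0→w₀ over full span):
  θ_1 = -w₀(2x(L-x)(L-2x)(x+2L)+x²(L-x)²)/(120LEI) = -13·(2·1·(4-1)·(4-2·1)·(1+2·4)+1²·(4-1)²)/(120·4·1000) = -507/160000 rad
Load 2 — applied couple M₀=2 kN·m at a=8/3 m (b=L-a=4/3):
  θ_2 = (R_Ax²/2 - M_Ax)/EI  [x≤a] with R_A=2/3, M_A=2/3 = ((2/3)·1²/2 - (2/3)·1)/1000 = -1/3000 rad
Superposition: θ = Σ θ_i = -1681/480000 rad ≈ -0.003502 rad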